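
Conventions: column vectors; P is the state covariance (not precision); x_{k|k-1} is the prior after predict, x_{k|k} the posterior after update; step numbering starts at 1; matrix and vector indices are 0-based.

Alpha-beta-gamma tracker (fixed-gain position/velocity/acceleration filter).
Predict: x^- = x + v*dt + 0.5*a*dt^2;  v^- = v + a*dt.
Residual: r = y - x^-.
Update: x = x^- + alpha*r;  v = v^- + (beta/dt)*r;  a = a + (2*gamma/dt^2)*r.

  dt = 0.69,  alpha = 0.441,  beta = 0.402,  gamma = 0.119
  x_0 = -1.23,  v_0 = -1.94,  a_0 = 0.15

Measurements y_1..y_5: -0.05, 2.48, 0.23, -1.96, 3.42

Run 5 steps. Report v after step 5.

step 1: x_pred=-2.5329  r=2.4829  x^+=-1.4379  v^+=-0.3899  a^+=1.3912
step 2: x_pred=-1.3758  r=3.8558  x^+=0.3246  v^+=2.8164  a^+=3.3187
step 3: x_pred=3.0579  r=-2.8279  x^+=1.8108  v^+=3.4587  a^+=1.9050
step 4: x_pred=4.6508  r=-6.6108  x^+=1.7355  v^+=0.9217  a^+=-1.3997
step 5: x_pred=2.0382  r=1.3818  x^+=2.6476  v^+=0.7609  a^+=-0.7089

v_post = 0.7609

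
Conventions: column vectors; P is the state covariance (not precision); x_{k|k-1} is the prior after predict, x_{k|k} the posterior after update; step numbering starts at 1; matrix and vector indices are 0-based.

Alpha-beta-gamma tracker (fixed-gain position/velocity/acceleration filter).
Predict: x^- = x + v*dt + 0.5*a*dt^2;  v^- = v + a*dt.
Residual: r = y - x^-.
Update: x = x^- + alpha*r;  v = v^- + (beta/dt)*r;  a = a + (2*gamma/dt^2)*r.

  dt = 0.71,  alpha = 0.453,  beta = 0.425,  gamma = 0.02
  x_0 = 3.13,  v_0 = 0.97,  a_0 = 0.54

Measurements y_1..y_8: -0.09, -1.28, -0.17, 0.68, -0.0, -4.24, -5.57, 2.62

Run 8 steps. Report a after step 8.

a_post = 0.5518

step 1: x_pred=3.9548  r=-4.0448  x^+=2.1225  v^+=-1.0678  a^+=0.2190
step 2: x_pred=1.4196  r=-2.6996  x^+=0.1967  v^+=-2.5282  a^+=0.0048
step 3: x_pred=-1.5971  r=1.4271  x^+=-0.9506  v^+=-1.6705  a^+=0.1181
step 4: x_pred=-2.1069  r=2.7869  x^+=-0.8445  v^+=0.0816  a^+=0.3392
step 5: x_pred=-0.7010  r=0.7010  x^+=-0.3835  v^+=0.7421  a^+=0.3948
step 6: x_pred=0.2429  r=-4.4829  x^+=-1.7878  v^+=-1.6610  a^+=0.0391
step 7: x_pred=-2.9573  r=-2.6127  x^+=-4.1409  v^+=-3.1972  a^+=-0.1682
step 8: x_pred=-6.4533  r=9.0733  x^+=-2.3431  v^+=2.1146  a^+=0.5518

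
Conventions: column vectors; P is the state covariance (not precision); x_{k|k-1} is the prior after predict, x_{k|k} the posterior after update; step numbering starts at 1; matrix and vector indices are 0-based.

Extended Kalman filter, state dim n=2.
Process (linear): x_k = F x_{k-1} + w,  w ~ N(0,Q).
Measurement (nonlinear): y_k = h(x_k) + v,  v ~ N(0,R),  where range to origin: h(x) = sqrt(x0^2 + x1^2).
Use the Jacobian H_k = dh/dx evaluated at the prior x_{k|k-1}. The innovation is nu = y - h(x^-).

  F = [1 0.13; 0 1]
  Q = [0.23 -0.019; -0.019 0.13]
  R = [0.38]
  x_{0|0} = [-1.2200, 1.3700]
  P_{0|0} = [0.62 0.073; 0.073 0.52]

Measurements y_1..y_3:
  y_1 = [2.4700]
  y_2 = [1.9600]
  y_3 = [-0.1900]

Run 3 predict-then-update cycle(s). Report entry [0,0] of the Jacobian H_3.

H_jac[0,0] = -0.4736

step 1: x^-=[-1.0419, 1.3700]  P^-=[0.8778 0.1216; 0.1216 0.6500]  H_jac=[-0.6053 0.7960]  S=[0.9963]  K=[-0.4362; 0.4454]  nu=[0.7488]  x^+=[-1.3685, 1.7035]  P^+=[0.6882 0.3152; 0.3152 0.4523]
step 2: x^-=[-1.1471, 1.7035]  P^-=[1.0078 0.3550; 0.3550 0.5823]  H_jac=[-0.5585 0.8295]  S=[0.7662]  K=[-0.3504; 0.3717]  nu=[-0.0937]  x^+=[-1.1142, 1.6687]  P^+=[0.9138 0.4547; 0.4547 0.4765]
step 3: x^-=[-0.8973, 1.6687]  P^-=[1.2700 0.4977; 0.4977 0.6065]  H_jac=[-0.4736 0.8807]  S=[0.7201]  K=[-0.2265; 0.4144]  nu=[-2.0847]  x^+=[-0.4250, 0.8047]  P^+=[1.2331 0.5653; 0.5653 0.4828]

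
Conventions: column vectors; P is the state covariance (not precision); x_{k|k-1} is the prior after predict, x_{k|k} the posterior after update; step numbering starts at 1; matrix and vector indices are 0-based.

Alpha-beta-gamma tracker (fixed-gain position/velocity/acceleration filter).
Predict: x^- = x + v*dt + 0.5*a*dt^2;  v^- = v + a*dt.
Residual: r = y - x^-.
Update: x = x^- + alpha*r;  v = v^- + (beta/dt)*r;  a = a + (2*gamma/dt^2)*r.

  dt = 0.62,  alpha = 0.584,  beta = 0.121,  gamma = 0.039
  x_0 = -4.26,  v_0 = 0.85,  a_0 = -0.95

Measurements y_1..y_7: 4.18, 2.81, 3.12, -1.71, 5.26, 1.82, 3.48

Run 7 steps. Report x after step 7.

x_post = 3.5679

step 1: x_pred=-3.9156  r=8.0956  x^+=0.8122  v^+=1.8409  a^+=0.6927
step 2: x_pred=2.0868  r=0.7232  x^+=2.5091  v^+=2.4116  a^+=0.8395
step 3: x_pred=4.1657  r=-1.0457  x^+=3.5550  v^+=2.7280  a^+=0.6273
step 4: x_pred=5.3669  r=-7.0769  x^+=1.2340  v^+=1.7357  a^+=-0.8087
step 5: x_pred=2.1547  r=3.1053  x^+=3.9682  v^+=1.8404  a^+=-0.1786
step 6: x_pred=5.0749  r=-3.2549  x^+=3.1740  v^+=1.0944  a^+=-0.8391
step 7: x_pred=3.6913  r=-0.2113  x^+=3.5679  v^+=0.5329  a^+=-0.8820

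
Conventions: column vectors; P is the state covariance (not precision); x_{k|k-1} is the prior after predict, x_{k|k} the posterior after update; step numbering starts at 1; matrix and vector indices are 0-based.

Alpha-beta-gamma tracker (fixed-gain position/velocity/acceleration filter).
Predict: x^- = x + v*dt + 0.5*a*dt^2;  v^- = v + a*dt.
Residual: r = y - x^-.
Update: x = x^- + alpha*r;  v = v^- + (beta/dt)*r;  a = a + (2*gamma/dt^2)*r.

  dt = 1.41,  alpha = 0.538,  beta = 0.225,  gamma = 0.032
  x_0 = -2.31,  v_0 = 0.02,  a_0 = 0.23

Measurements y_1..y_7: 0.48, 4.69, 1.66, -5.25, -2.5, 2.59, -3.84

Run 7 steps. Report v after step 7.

step 1: x_pred=-2.0532  r=2.5332  x^+=-0.6903  v^+=0.7485  a^+=0.3115
step 2: x_pred=0.6748  r=4.0152  x^+=2.8350  v^+=1.8285  a^+=0.4408
step 3: x_pred=5.8514  r=-4.1914  x^+=3.5964  v^+=1.7812  a^+=0.3059
step 4: x_pred=6.4120  r=-11.6620  x^+=0.1378  v^+=0.3516  a^+=-0.0695
step 5: x_pred=0.5644  r=-3.0644  x^+=-1.0842  v^+=-0.2355  a^+=-0.1682
step 6: x_pred=-1.5835  r=4.1735  x^+=0.6618  v^+=0.1933  a^+=-0.0338
step 7: x_pred=0.9008  r=-4.7408  x^+=-1.6497  v^+=-0.6109  a^+=-0.1865

v_post = -0.6109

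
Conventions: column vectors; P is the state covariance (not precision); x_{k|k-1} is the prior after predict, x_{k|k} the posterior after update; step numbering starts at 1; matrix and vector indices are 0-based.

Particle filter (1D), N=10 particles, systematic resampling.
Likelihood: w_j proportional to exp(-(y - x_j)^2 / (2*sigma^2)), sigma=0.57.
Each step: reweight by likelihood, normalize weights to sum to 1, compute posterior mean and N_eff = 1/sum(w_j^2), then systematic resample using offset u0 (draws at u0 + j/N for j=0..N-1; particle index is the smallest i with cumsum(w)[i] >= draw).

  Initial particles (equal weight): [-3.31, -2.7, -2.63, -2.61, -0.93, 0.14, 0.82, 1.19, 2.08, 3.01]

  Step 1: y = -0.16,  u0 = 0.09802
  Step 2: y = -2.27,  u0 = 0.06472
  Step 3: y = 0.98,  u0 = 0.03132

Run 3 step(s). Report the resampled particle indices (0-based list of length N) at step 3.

step 1: w=[0.0000, 0.0000, 0.0001, 0.0001, 0.2572, 0.5576, 0.1461, 0.0388, 0.0003, 0.0000]  mean=0.0050  Neff=2.5009  idx=[4, 4, 5, 5, 5, 5, 5, 5, 6, 7]
step 2: w=[0.4969, 0.4969, 0.0010, 0.0010, 0.0010, 0.0010, 0.0010, 0.0010, 0.0000, 0.0000]  mean=-0.9234  Neff=2.0250  idx=[0, 0, 0, 0, 0, 1, 1, 1, 1, 1]
step 3: w=[0.1000, 0.1000, 0.1000, 0.1000, 0.1000, 0.1000, 0.1000, 0.1000, 0.1000, 0.1000]  mean=-0.9300  Neff=10.0000  idx=[0, 1, 2, 3, 4, 5, 6, 7, 8, 9]

resampled_idx = [0, 1, 2, 3, 4, 5, 6, 7, 8, 9]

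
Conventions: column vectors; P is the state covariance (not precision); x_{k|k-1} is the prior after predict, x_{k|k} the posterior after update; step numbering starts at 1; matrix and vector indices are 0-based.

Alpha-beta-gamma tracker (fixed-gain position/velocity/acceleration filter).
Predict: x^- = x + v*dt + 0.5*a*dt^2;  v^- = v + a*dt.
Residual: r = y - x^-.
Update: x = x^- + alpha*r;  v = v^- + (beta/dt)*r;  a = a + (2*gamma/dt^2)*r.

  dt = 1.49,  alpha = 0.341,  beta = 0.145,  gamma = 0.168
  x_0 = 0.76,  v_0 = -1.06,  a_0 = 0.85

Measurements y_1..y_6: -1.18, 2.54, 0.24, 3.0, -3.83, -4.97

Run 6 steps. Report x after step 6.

x_post = 0.7337

step 1: x_pred=0.1241  r=-1.3041  x^+=-0.3206  v^+=0.0796  a^+=0.6526
step 2: x_pred=0.5225  r=2.0175  x^+=1.2104  v^+=1.2483  a^+=0.9580
step 3: x_pred=4.1339  r=-3.8939  x^+=2.8061  v^+=2.2968  a^+=0.3687
step 4: x_pred=6.6375  r=-3.6375  x^+=5.3971  v^+=2.4921  a^+=-0.1819
step 5: x_pred=8.9084  r=-12.7384  x^+=4.5646  v^+=0.9815  a^+=-2.1098
step 6: x_pred=3.6851  r=-8.6551  x^+=0.7337  v^+=-3.0043  a^+=-3.4197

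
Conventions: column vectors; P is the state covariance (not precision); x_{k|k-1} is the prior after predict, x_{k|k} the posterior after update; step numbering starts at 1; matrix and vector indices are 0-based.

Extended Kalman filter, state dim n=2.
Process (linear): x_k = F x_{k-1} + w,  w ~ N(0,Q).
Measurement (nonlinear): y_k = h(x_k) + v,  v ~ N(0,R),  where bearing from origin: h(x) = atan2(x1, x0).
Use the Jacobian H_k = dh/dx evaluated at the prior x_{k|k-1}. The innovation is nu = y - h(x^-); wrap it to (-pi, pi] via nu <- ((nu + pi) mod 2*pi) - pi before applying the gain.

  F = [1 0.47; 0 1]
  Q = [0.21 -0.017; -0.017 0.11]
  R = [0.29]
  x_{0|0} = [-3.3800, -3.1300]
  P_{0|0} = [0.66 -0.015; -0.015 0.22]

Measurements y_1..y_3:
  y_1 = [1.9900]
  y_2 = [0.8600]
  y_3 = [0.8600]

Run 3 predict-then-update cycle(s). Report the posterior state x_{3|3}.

x_post = [-8.3128, -2.1030]

step 1: x^-=[-4.8511, -3.1300]  P^-=[0.9045 0.0714; 0.0714 0.3300]  H_jac=[0.0939 -0.1455]  S=[0.3030]  K=[0.2460; -0.1364]  nu=[-1.7246]  x^+=[-5.2754, -2.8948]  P^+=[0.8862 0.0816; 0.0816 0.3244]
step 2: x^-=[-6.6359, -2.8948]  P^-=[1.2445 0.2170; 0.2170 0.4344]  H_jac=[0.0552 -0.1266]  S=[0.2977]  K=[0.1386; -0.1445]  nu=[-2.6929]  x^+=[-7.0091, -2.5058]  P^+=[1.2388 0.2230; 0.2230 0.4282]
step 3: x^-=[-8.1868, -2.5058]  P^-=[1.7529 0.4072; 0.4072 0.5382]  H_jac=[0.0342 -0.1117]  S=[0.2957]  K=[0.0489; -0.1562]  nu=[-2.5786]  x^+=[-8.3128, -2.1030]  P^+=[1.7522 0.4095; 0.4095 0.5309]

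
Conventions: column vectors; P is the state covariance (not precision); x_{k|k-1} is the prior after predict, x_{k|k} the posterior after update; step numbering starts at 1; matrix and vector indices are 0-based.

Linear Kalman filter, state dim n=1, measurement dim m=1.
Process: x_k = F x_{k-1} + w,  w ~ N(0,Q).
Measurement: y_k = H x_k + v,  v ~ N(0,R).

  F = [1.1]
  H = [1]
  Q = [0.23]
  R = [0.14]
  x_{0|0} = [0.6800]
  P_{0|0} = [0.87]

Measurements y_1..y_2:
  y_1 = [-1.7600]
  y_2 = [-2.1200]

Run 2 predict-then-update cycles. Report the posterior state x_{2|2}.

x_post = [-1.9980]

step 1: x^-=[0.7480]  P^-=[1.2827]  S=[1.4227]  K=[0.9016]  nu=[-2.5080]  x^+=[-1.5132]  P^+=[0.1262]
step 2: x^-=[-1.6645]  P^-=[0.3827]  S=[0.5227]  K=[0.7322]  nu=[-0.4555]  x^+=[-1.9980]  P^+=[0.1025]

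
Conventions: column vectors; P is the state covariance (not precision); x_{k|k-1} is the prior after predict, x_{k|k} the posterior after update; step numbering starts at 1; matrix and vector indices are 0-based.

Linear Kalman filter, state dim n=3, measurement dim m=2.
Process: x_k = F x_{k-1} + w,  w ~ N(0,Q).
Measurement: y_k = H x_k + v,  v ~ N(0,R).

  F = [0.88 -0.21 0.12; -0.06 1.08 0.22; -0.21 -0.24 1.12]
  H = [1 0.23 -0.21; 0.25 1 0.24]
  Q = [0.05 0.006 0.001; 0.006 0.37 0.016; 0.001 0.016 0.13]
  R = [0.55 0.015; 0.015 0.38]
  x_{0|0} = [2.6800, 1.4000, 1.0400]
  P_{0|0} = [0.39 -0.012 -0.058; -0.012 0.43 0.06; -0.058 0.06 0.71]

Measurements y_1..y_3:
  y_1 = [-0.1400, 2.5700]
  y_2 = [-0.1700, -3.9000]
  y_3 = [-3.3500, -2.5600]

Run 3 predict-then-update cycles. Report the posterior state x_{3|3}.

step 1: x^-=[2.1892, 1.5800, 0.2660]  P^-=[0.3704 -0.1107 -0.0235; -0.1107 0.9389 0.1629; -0.0235 0.1629 1.0564]  S=[0.9598 0.1236; 0.1236 1.4229]  K=[0.3708 -0.0489; -0.0121 0.6689; -0.2566 0.3108]  nu=[-2.6367, 0.3789]  x^+=[1.1930, 1.8655, 1.0604]  P^+=[0.2395 -0.0906 0.0736; -0.0906 0.3041 -0.1142; 0.0736 -0.1142 0.8754]
step 2: x^-=[0.7854, 2.1764, 0.4894]  P^-=[0.3163 -0.1355 0.2058; -0.1355 0.7234 0.0346; 0.2058 0.0346 1.2739]  S=[0.8086 0.0862; 0.0862 1.1701]  K=[0.3022 -0.0283; -0.0346 0.5989; -0.1030 0.3424]  nu=[-1.3532, -6.3902]  x^+=[0.5573, -1.6041, -1.5594]  P^+=[0.2430 -0.1229 0.2331; -0.1229 0.3063 -0.2019; 0.2331 -0.2019 1.1342]
step 3: x^-=[0.6401, -2.1089, -1.4786]  P^-=[0.3728 -0.1381 0.4217; -0.1381 0.6968 -0.0147; 0.4217 -0.0147 1.5676]  S=[0.7896 0.1248; 0.1248 1.1649]  K=[0.3175 0.0143; -0.0584 0.5718; 0.0503 0.3954]  nu=[-3.8156, -0.2563]  x^+=[-0.5751, -2.0328, -1.7720]  P^+=[0.2918 -0.1556 0.3867; -0.1556 0.3216 -0.2765; 0.3867 -0.2765 1.3785]

x_post = [-0.5751, -2.0328, -1.7720]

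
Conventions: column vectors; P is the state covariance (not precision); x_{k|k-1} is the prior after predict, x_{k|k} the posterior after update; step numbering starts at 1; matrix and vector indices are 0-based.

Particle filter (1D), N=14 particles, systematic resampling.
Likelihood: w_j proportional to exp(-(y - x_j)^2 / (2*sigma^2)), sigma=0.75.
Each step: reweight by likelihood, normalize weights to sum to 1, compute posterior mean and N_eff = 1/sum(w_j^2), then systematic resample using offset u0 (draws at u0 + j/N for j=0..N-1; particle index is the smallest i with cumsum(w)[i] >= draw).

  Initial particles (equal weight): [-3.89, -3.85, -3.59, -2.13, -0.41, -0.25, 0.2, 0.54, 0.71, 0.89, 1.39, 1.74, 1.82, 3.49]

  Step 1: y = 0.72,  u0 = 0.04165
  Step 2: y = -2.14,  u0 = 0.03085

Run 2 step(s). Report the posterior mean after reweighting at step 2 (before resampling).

post_mean = -0.2439

step 1: w=[0.0000, 0.0000, 0.0000, 0.0001, 0.0545, 0.0735, 0.1333, 0.1647, 0.1695, 0.1653, 0.1138, 0.0672, 0.0578, 0.0002]  mean=0.7232  Neff=7.6835  idx=[4, 5, 6, 6, 7, 7, 8, 8, 9, 9, 9, 10, 11, 12]
step 2: w=[0.5265, 0.3146, 0.0579, 0.0579, 0.0127, 0.0127, 0.0055, 0.0055, 0.0022, 0.0022, 0.0022, 0.0001, 0.0000, 0.0000]  mean=-0.2439  Neff=2.6091  idx=[0, 0, 0, 0, 0, 0, 0, 1, 1, 1, 1, 1, 2, 4]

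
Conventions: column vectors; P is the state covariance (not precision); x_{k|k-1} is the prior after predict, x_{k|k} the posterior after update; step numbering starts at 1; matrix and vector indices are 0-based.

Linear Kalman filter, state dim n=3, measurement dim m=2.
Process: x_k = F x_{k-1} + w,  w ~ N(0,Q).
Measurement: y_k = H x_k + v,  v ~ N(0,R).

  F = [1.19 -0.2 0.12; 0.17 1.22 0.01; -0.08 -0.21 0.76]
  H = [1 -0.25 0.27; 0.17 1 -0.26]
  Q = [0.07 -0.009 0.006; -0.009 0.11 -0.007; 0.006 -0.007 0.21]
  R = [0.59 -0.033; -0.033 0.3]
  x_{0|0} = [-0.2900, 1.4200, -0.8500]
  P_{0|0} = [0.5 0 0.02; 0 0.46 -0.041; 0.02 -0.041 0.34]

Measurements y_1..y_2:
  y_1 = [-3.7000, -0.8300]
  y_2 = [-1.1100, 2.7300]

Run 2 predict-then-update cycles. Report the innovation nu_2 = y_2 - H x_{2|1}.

step 1: x^-=[-0.7311, 1.6746, -0.9210]  P^-=[0.8090 -0.0250 0.0339; -0.0250 0.8082 -0.1644; 0.0339 -0.1644 0.4405]  S=[1.5346 -0.2147; -0.2147 1.2354]  K=[0.5626 0.1818; -0.0830 0.6710; 0.0978 -0.2041]  nu=[-2.3016, -2.6198]  x^+=[-2.5022, 0.1078, -0.6113]  P^+=[0.3263 -0.0262 -0.0256; -0.0262 0.2176 0.0350; -0.0256 0.0350 0.3658]
step 2: x^-=[-3.0726, -0.2999, -0.2871]  P^-=[0.5495 -0.0285 -0.0055; -0.0285 0.4332 -0.0318; -0.0055 -0.0318 0.4240]  S=[1.2131 -0.1144; -0.1144 0.7851]  K=[0.4721 0.1533; -0.0683 0.5462; 0.0803 -0.1705]  nu=[1.9651, 3.4776]  x^+=[-1.6116, 1.4652, -0.7221]  P^+=[0.2773 -0.0268 -0.0388; -0.0268 0.1848 0.0543; -0.0388 0.0543 0.3903]

innov = [1.9651, 3.4776]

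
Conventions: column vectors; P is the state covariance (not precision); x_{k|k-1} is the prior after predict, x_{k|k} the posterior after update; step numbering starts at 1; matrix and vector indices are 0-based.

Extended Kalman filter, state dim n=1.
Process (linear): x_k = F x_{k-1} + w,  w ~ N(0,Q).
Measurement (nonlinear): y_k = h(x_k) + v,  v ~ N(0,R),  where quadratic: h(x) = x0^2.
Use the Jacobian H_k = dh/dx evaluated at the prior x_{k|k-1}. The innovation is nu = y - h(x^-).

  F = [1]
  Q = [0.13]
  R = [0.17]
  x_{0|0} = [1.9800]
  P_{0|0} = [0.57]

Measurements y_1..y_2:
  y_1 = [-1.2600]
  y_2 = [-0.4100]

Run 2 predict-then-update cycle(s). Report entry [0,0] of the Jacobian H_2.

H_jac[0,0] = 1.3835

step 1: x^-=[1.9800]  P^-=[0.7000]  H_jac=[3.9600]  S=[11.1471]  K=[0.2487]  nu=[-5.1804]  x^+=[0.6918]  P^+=[0.0107]
step 2: x^-=[0.6918]  P^-=[0.1407]  H_jac=[1.3835]  S=[0.4393]  K=[0.4431]  nu=[-0.8885]  x^+=[0.2981]  P^+=[0.0544]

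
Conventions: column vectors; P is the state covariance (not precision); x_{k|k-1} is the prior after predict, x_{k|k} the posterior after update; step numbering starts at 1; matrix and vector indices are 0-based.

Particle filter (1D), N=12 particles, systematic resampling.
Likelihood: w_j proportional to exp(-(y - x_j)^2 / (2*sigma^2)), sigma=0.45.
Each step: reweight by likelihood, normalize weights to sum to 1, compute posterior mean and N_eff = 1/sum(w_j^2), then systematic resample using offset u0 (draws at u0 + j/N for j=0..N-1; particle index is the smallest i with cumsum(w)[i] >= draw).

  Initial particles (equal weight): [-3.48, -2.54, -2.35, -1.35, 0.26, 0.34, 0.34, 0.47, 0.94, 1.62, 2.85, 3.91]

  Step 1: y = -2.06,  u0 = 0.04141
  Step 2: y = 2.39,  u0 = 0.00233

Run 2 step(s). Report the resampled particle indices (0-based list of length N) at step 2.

step 1: w=[0.0041, 0.3383, 0.4855, 0.1721, 0.0000, 0.0000, 0.0000, 0.0000, 0.0000, 0.0000, 0.0000, 0.0000]  mean=-2.2468  Neff=2.6331  idx=[1, 1, 1, 1, 2, 2, 2, 2, 2, 2, 3, 3]
step 2: w=[0.0000, 0.0000, 0.0000, 0.0000, 0.0000, 0.0000, 0.0000, 0.0000, 0.0000, 0.0000, 0.5000, 0.5000]  mean=-1.3500  Neff=2.0000  idx=[10, 10, 10, 10, 10, 10, 11, 11, 11, 11, 11, 11]

resampled_idx = [10, 10, 10, 10, 10, 10, 11, 11, 11, 11, 11, 11]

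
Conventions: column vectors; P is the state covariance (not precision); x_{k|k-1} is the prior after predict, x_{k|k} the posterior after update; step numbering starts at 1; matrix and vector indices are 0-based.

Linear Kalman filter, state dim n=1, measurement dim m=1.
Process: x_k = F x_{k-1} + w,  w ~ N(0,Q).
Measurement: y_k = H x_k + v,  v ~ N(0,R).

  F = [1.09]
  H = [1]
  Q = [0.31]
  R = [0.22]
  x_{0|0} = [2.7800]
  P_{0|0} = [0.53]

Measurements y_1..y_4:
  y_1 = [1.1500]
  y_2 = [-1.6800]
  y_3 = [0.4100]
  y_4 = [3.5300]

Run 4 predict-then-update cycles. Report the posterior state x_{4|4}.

step 1: x^-=[3.0302]  P^-=[0.9397]  S=[1.1597]  K=[0.8103]  nu=[-1.8802]  x^+=[1.5067]  P^+=[0.1783]
step 2: x^-=[1.6423]  P^-=[0.5218]  S=[0.7418]  K=[0.7034]  nu=[-3.3223]  x^+=[-0.6947]  P^+=[0.1548]
step 3: x^-=[-0.7572]  P^-=[0.4939]  S=[0.7139]  K=[0.6918]  nu=[1.1672]  x^+=[0.0503]  P^+=[0.1522]
step 4: x^-=[0.0548]  P^-=[0.4908]  S=[0.7108]  K=[0.6905]  nu=[3.4752]  x^+=[2.4544]  P^+=[0.1519]

x_post = [2.4544]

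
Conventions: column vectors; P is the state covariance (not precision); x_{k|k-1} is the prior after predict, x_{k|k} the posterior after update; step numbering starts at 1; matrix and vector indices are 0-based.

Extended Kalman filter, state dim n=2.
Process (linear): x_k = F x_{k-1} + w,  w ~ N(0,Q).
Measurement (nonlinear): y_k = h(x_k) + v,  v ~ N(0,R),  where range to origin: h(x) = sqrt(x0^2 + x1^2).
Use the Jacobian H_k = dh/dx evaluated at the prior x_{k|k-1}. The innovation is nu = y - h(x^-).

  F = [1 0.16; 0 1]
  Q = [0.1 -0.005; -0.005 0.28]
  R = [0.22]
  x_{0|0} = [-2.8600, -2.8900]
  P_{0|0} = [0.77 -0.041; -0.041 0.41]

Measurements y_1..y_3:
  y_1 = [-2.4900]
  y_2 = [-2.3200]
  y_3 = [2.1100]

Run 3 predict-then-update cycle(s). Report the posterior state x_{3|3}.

step 1: x^-=[-3.3224, -2.8900]  P^-=[0.8674 0.0196; 0.0196 0.6900]  H_jac=[-0.7545 -0.6563]  S=[1.0304]  K=[-0.6476; -0.4538]  nu=[-6.8935]  x^+=[1.1419, 0.2386]  P^+=[0.4352 -0.2833; -0.2833 0.4778]
step 2: x^-=[1.1801, 0.2386]  P^-=[0.4568 -0.2118; -0.2118 0.7578]  H_jac=[0.9802 0.1982]  S=[0.6064]  K=[0.6692; -0.0948]  nu=[-3.5240]  x^+=[-1.1782, 0.5725]  P^+=[0.1853 -0.1734; -0.1734 0.7523]
step 3: x^-=[-1.0866, 0.5725]  P^-=[0.2490 -0.0580; -0.0580 1.0323]  H_jac=[-0.8847 0.4661]  S=[0.6870]  K=[-0.3600; 0.7750]  nu=[0.8818]  x^+=[-1.4041, 1.2559]  P^+=[0.1600 0.1337; 0.1337 0.6196]

x_post = [-1.4041, 1.2559]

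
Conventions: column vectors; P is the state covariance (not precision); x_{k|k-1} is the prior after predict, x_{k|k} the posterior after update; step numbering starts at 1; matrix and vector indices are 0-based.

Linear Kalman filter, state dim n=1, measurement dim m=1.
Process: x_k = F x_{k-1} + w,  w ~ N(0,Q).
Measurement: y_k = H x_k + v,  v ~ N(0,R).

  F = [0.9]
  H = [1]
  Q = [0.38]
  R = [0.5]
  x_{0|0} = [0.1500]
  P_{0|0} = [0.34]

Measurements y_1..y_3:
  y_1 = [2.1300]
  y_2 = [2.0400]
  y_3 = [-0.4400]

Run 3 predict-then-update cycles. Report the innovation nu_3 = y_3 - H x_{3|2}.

innov = [-1.9110]

step 1: x^-=[0.1350]  P^-=[0.6554]  S=[1.1554]  K=[0.5672]  nu=[1.9950]  x^+=[1.2667]  P^+=[0.2836]
step 2: x^-=[1.1400]  P^-=[0.6097]  S=[1.1097]  K=[0.5494]  nu=[0.9000]  x^+=[1.6345]  P^+=[0.2747]
step 3: x^-=[1.4710]  P^-=[0.6025]  S=[1.1025]  K=[0.5465]  nu=[-1.9110]  x^+=[0.4267]  P^+=[0.2732]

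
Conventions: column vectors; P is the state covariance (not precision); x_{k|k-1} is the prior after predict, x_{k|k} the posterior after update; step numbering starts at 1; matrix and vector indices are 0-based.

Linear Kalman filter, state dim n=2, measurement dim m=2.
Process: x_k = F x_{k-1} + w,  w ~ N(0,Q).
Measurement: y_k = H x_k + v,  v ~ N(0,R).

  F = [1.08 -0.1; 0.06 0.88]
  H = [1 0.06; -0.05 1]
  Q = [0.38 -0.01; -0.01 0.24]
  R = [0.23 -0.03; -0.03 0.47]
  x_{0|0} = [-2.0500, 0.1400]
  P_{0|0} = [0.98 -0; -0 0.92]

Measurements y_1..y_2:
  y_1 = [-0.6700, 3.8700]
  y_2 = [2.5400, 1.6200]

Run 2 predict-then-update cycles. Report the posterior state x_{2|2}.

x_post = [1.4134, 1.9717]

step 1: x^-=[-2.2280, 0.0002]  P^-=[1.5323 -0.0275; -0.0275 0.9560]  S=[1.7624 -0.0766; -0.0766 1.4326]  K=[0.8673 -0.0263; 0.0461 0.6707]  nu=[1.5580, 3.7584]  x^+=[-0.9754, 2.5930]  P^+=[0.2020 -0.0283; -0.0283 0.3125]
step 2: x^-=[-1.3127, 2.2233]  P^-=[0.6248 -0.0511; -0.0511 0.4797]  S=[0.8504 -0.0834; -0.0834 0.9564]  K=[0.7289 -0.0225; 0.0234 0.5063]  nu=[3.7193, -0.6690]  x^+=[1.4134, 1.9717]  P^+=[0.1698 -0.0240; -0.0240 0.2361]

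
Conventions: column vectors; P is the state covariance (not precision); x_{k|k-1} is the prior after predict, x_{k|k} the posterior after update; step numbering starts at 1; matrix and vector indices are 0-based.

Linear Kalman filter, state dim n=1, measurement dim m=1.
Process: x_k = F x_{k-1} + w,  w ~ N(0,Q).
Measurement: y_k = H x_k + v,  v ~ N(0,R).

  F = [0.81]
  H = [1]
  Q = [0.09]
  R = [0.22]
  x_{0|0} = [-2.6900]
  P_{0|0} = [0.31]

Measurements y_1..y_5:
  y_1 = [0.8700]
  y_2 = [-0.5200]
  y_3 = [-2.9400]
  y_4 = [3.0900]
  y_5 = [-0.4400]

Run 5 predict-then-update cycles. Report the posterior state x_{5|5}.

x_post = [0.0976]

step 1: x^-=[-2.1789]  P^-=[0.2934]  S=[0.5134]  K=[0.5715]  nu=[3.0489]  x^+=[-0.4365]  P^+=[0.1257]
step 2: x^-=[-0.3536]  P^-=[0.1725]  S=[0.3925]  K=[0.4395]  nu=[-0.1664]  x^+=[-0.4267]  P^+=[0.0967]
step 3: x^-=[-0.3456]  P^-=[0.1534]  S=[0.3734]  K=[0.4109]  nu=[-2.5944]  x^+=[-1.4116]  P^+=[0.0904]
step 4: x^-=[-1.1434]  P^-=[0.1493]  S=[0.3693]  K=[0.4043]  nu=[4.2334]  x^+=[0.5681]  P^+=[0.0889]
step 5: x^-=[0.4602]  P^-=[0.1484]  S=[0.3684]  K=[0.4028]  nu=[-0.9002]  x^+=[0.0976]  P^+=[0.0886]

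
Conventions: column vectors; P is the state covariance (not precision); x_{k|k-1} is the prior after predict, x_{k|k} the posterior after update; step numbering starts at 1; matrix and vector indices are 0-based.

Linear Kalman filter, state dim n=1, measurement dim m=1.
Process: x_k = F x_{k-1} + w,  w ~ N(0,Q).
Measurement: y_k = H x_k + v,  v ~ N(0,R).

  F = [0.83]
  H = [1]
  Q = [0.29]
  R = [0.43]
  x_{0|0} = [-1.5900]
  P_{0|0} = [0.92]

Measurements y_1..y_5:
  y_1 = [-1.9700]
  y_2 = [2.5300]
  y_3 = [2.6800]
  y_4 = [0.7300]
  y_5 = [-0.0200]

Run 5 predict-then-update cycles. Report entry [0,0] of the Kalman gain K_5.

step 1: x^-=[-1.3197]  P^-=[0.9238]  S=[1.3538]  K=[0.6824]  nu=[-0.6503]  x^+=[-1.7634]  P^+=[0.2934]
step 2: x^-=[-1.4637]  P^-=[0.4921]  S=[0.9221]  K=[0.5337]  nu=[3.9937]  x^+=[0.6677]  P^+=[0.2295]
step 3: x^-=[0.5542]  P^-=[0.4481]  S=[0.8781]  K=[0.5103]  nu=[2.1258]  x^+=[1.6390]  P^+=[0.2194]
step 4: x^-=[1.3604]  P^-=[0.4412]  S=[0.8712]  K=[0.5064]  nu=[-0.6304]  x^+=[1.0411]  P^+=[0.2178]
step 5: x^-=[0.8642]  P^-=[0.4400]  S=[0.8700]  K=[0.5058]  nu=[-0.8842]  x^+=[0.4170]  P^+=[0.2175]

K[0,0] = 0.5058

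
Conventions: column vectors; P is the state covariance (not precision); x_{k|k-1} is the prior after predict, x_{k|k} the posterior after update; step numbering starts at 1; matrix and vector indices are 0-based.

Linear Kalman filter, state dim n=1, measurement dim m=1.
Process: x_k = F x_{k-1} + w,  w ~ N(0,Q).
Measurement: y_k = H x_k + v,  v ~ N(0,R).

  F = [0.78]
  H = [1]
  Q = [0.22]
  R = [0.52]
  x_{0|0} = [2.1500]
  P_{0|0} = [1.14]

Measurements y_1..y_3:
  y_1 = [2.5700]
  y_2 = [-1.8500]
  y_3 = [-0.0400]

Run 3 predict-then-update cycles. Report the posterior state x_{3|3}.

step 1: x^-=[1.6770]  P^-=[0.9136]  S=[1.4336]  K=[0.6373]  nu=[0.8930]  x^+=[2.2461]  P^+=[0.3314]
step 2: x^-=[1.7519]  P^-=[0.4216]  S=[0.9416]  K=[0.4478]  nu=[-3.6019]  x^+=[0.1392]  P^+=[0.2328]
step 3: x^-=[0.1085]  P^-=[0.3617]  S=[0.8817]  K=[0.4102]  nu=[-0.1485]  x^+=[0.0476]  P^+=[0.2133]

x_post = [0.0476]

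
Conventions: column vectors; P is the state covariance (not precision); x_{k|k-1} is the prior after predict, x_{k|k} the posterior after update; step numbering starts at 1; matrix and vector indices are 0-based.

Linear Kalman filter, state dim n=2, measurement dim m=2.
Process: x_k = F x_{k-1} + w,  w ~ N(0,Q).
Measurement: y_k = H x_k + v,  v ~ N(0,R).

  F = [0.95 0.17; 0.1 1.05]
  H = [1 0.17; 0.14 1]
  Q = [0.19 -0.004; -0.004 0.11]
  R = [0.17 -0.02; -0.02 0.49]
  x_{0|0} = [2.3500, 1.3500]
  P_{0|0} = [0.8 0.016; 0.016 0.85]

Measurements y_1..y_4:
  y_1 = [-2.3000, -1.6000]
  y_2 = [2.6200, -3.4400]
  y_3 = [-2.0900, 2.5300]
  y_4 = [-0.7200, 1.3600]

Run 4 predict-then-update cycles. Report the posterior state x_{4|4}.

x_post = [-0.7199, 0.3857]

step 1: x^-=[2.4620, 1.6525]  P^-=[0.9417 0.2400; 0.2400 1.0585]  S=[1.2239 0.5375; 0.5375 1.6341]  K=[0.8215 -0.0427; 0.0580 0.6492]  nu=[-5.0429, -3.5972]  x^+=[-1.5273, -0.9753]  P^+=[0.1504 -0.0584; -0.0584 0.3251]
step 2: x^-=[-1.6168, -1.1768]  P^-=[0.3163 0.0091; 0.0091 0.4577]  S=[0.5026 0.1114; 0.1114 0.9564]  K=[0.6364 -0.0183; 0.0683 0.4719]  nu=[4.4368, -2.0368]  x^+=[1.2444, -1.8350]  P^+=[0.1150 -0.0378; -0.0378 0.2352]
step 3: x^-=[0.8702, -1.8024]  P^-=[0.2884 0.0105; 0.0105 0.3625]  S=[0.4724 0.0928; 0.0928 0.8611]  K=[0.6156 -0.0072; 0.0713 0.4150]  nu=[-2.6538, 4.2105]  x^+=[-0.7938, -0.2441]  P^+=[0.1101 -0.0313; -0.0313 0.2063]
step 4: x^-=[-0.7956, -0.3357]  P^-=[0.2852 0.0116; 0.0116 0.3320]  S=[0.4688 0.0882; 0.0882 0.8308]  K=[0.6133 -0.0031; 0.0709 0.3940]  nu=[0.1327, 1.8071]  x^+=[-0.7199, 0.3857]  P^+=[0.1093 -0.0291; -0.0291 0.1957]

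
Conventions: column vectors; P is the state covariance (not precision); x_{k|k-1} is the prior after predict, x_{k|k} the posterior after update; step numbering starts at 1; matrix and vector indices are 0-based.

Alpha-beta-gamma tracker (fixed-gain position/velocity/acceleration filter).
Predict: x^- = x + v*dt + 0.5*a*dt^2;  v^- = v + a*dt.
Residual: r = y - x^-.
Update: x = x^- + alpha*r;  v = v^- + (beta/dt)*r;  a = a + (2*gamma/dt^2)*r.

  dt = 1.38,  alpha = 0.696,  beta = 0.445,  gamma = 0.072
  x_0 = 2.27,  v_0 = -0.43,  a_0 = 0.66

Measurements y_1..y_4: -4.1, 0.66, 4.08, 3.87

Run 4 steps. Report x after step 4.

x_post = 4.7583

step 1: x_pred=2.3051  r=-6.4051  x^+=-2.1529  v^+=-1.5846  a^+=0.1757
step 2: x_pred=-4.1723  r=4.8323  x^+=-0.8090  v^+=0.2161  a^+=0.5411
step 3: x_pred=0.0044  r=4.0756  x^+=2.8410  v^+=2.2770  a^+=0.8493
step 4: x_pred=6.7920  r=-2.9220  x^+=4.7583  v^+=2.5068  a^+=0.6283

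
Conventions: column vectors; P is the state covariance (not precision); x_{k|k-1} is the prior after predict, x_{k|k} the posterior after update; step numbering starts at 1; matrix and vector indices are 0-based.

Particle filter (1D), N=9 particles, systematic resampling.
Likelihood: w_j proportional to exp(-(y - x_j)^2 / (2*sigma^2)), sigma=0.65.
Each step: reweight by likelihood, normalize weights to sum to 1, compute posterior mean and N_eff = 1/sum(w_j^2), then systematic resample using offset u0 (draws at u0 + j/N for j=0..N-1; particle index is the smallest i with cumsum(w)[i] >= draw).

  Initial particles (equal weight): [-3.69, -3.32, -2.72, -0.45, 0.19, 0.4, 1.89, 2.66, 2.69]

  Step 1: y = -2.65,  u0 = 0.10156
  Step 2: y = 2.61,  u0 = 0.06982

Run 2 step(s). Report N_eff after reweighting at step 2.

step 1: w=[0.1492, 0.3155, 0.5335, 0.0017, 0.0000, 0.0000, 0.0000, 0.0000, 0.0000]  mean=-3.0499  Neff=2.4604  idx=[0, 1, 1, 1, 2, 2, 2, 2, 2]
step 2: w=[0.0000, 0.0001, 0.0001, 0.0001, 0.2000, 0.2000, 0.2000, 0.2000, 0.2000]  mean=-2.7201  Neff=5.0020  idx=[4, 4, 5, 6, 6, 7, 7, 8, 8]

N_eff = 5.0020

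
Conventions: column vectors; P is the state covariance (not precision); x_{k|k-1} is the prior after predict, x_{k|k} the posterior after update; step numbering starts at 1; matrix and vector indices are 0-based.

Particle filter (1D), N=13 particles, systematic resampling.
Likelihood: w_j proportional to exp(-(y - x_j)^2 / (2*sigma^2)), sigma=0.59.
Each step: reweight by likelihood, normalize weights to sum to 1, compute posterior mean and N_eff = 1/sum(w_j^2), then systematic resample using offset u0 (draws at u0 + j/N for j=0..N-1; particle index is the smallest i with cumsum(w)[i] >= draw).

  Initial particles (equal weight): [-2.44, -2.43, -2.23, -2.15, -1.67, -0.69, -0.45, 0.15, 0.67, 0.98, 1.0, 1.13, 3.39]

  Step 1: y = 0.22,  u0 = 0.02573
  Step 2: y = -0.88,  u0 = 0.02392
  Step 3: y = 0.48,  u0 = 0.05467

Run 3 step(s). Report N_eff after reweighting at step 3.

N_eff = 8.5112

step 1: w=[0.0000, 0.0000, 0.0000, 0.0001, 0.0016, 0.0815, 0.1405, 0.2659, 0.2002, 0.1168, 0.1118, 0.0815, 0.0000]  mean=0.3699  Neff=5.8833  idx=[5, 6, 6, 7, 7, 7, 7, 8, 8, 9, 9, 10, 11]
step 2: w=[0.2759, 0.2228, 0.2228, 0.0633, 0.0633, 0.0633, 0.0633, 0.0092, 0.0092, 0.0020, 0.0020, 0.0018, 0.0009]  mean=-0.3338  Neff=5.2178  idx=[0, 0, 0, 0, 1, 1, 1, 2, 2, 2, 4, 5, 6]
step 3: w=[0.0288, 0.0288, 0.0288, 0.0288, 0.0594, 0.0594, 0.0594, 0.0594, 0.0594, 0.0594, 0.1760, 0.1760, 0.1760]  mean=-0.1608  Neff=8.5112  idx=[1, 4, 5, 6, 8, 9, 10, 10, 11, 11, 11, 12, 12]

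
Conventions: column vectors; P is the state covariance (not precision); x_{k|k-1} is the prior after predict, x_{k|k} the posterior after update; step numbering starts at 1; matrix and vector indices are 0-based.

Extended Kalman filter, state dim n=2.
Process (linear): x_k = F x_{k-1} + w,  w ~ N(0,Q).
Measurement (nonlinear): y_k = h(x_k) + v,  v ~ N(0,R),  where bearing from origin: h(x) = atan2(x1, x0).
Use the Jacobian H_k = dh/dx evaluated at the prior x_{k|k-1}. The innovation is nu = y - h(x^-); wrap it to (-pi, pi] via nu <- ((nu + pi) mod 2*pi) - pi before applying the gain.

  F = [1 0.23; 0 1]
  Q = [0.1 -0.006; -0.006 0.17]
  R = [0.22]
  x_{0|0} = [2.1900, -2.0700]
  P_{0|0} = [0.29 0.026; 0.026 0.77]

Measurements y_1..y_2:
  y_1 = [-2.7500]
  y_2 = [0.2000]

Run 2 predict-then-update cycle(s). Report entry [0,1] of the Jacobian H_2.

step 1: x^-=[1.7139, -2.0700]  P^-=[0.4427 0.1971; 0.1971 0.9400]  H_jac=[0.2866 0.2373]  S=[0.3361]  K=[0.5167; 0.8317]  nu=[-1.8708]  x^+=[0.7474, -3.6260]  P^+=[0.3530 0.0527; 0.0527 0.7075]
step 2: x^-=[-0.0866, -3.6260]  P^-=[0.5146 0.2094; 0.2094 0.8775]  H_jac=[0.2756 -0.0066]  S=[0.2584]  K=[0.5437; 0.2010]  nu=[1.7947]  x^+=[0.8891, -3.2653]  P^+=[0.4383 0.1812; 0.1812 0.8670]

H_jac[0,1] = -0.0066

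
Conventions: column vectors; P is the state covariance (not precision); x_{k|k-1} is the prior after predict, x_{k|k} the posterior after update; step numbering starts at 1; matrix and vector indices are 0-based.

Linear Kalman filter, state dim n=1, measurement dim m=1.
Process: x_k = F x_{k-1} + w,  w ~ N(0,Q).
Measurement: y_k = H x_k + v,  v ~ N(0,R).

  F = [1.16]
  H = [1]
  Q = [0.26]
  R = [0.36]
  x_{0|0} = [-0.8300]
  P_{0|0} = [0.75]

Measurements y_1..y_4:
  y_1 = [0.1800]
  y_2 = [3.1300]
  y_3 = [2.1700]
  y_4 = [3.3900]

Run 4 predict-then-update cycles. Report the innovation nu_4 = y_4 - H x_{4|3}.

innov = [0.8211]

step 1: x^-=[-0.9628]  P^-=[1.2692]  S=[1.6292]  K=[0.7790]  nu=[1.1428]  x^+=[-0.0725]  P^+=[0.2805]
step 2: x^-=[-0.0841]  P^-=[0.6374]  S=[0.9974]  K=[0.6391]  nu=[3.2141]  x^+=[1.9699]  P^+=[0.2301]
step 3: x^-=[2.2851]  P^-=[0.5696]  S=[0.9296]  K=[0.6127]  nu=[-0.1151]  x^+=[2.2146]  P^+=[0.2206]
step 4: x^-=[2.5689]  P^-=[0.5568]  S=[0.9168]  K=[0.6073]  nu=[0.8211]  x^+=[3.0676]  P^+=[0.2186]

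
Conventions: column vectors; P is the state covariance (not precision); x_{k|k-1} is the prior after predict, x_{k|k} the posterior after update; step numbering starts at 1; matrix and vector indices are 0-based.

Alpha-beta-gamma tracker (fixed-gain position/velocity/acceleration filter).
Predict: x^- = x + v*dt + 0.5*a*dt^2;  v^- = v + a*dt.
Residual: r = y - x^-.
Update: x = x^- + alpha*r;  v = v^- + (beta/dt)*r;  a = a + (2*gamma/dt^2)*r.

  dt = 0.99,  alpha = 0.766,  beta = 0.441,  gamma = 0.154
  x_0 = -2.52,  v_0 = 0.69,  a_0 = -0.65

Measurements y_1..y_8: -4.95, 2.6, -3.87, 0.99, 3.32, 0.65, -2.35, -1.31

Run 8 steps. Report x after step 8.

x_post = -1.8122

step 1: x_pred=-2.1554  r=-2.7946  x^+=-4.2961  v^+=-1.1984  a^+=-1.5282
step 2: x_pred=-6.2313  r=8.8313  x^+=0.5335  v^+=1.2227  a^+=1.2471
step 3: x_pred=2.3551  r=-6.2251  x^+=-2.4133  v^+=-0.3157  a^+=-0.7092
step 4: x_pred=-3.0734  r=4.0634  x^+=0.0392  v^+=0.7923  a^+=0.5678
step 5: x_pred=1.1018  r=2.2182  x^+=2.8009  v^+=2.3425  a^+=1.2649
step 6: x_pred=5.7399  r=-5.0899  x^+=1.8410  v^+=1.3274  a^+=-0.3347
step 7: x_pred=2.9912  r=-5.3412  x^+=-1.1002  v^+=-1.3831  a^+=-2.0131
step 8: x_pred=-3.4560  r=2.1460  x^+=-1.8122  v^+=-2.4202  a^+=-1.3387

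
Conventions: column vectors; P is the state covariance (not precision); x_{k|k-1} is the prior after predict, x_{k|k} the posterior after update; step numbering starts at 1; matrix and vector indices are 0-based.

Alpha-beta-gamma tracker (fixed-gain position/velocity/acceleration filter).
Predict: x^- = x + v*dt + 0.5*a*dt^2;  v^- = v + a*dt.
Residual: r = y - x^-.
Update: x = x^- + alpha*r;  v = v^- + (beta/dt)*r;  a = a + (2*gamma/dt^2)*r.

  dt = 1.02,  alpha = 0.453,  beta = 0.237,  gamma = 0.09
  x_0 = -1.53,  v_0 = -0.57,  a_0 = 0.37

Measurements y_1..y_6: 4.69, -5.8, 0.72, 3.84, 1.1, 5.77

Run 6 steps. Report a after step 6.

step 1: x_pred=-1.9189  r=6.6089  x^+=1.0749  v^+=1.3430  a^+=1.5134
step 2: x_pred=3.2321  r=-9.0321  x^+=-0.8595  v^+=0.7881  a^+=-0.0492
step 3: x_pred=-0.0813  r=0.8013  x^+=0.2817  v^+=0.9240  a^+=0.0894
step 4: x_pred=1.2707  r=2.5693  x^+=2.4346  v^+=1.6122  a^+=0.5339
step 5: x_pred=4.3568  r=-3.2568  x^+=2.8815  v^+=1.4001  a^+=-0.0295
step 6: x_pred=4.2941  r=1.4759  x^+=4.9627  v^+=1.7128  a^+=0.2258

a_post = 0.2258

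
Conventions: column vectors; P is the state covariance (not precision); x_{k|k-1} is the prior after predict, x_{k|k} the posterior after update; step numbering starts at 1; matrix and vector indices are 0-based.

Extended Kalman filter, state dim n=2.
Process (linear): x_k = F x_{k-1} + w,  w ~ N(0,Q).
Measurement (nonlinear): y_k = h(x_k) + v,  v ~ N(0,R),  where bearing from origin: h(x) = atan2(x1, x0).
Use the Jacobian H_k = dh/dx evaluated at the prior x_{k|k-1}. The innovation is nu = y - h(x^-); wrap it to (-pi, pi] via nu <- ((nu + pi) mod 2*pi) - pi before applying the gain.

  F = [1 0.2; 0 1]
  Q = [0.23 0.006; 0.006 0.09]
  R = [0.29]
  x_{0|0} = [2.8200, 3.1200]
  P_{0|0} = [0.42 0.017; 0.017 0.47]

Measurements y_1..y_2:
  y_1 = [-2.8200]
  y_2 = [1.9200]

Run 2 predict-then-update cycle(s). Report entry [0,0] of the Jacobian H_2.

step 1: x^-=[3.4440, 3.1200]  P^-=[0.6756 0.1170; 0.1170 0.5600]  H_jac=[-0.1445 0.1595]  S=[0.3130]  K=[-0.2523; 0.2314]  nu=[2.7271]  x^+=[2.7560, 3.7509]  P^+=[0.6557 0.1353; 0.1353 0.5432]
step 2: x^-=[3.5062, 3.7509]  P^-=[0.9615 0.2499; 0.2499 0.6332]  H_jac=[-0.1423 0.1330]  S=[0.3112]  K=[-0.3328; 0.1564]  nu=[1.1009]  x^+=[3.1399, 3.9231]  P^+=[0.9271 0.2661; 0.2661 0.6256]

H_jac[0,0] = -0.1423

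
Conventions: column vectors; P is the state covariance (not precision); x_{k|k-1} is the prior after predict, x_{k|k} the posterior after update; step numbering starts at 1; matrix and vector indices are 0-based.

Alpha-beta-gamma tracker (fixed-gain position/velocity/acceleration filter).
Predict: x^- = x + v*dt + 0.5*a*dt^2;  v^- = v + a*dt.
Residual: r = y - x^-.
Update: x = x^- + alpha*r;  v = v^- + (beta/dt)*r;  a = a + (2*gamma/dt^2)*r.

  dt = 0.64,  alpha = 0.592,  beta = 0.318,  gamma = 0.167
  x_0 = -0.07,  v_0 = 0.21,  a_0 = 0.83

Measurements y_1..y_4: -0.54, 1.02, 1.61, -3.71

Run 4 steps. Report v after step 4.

step 1: x_pred=0.2344  r=-0.7744  x^+=-0.2241  v^+=0.3564  a^+=0.1985
step 2: x_pred=0.0447  r=0.9753  x^+=0.6221  v^+=0.9681  a^+=0.9938
step 3: x_pred=1.4452  r=0.1648  x^+=1.5428  v^+=1.6860  a^+=1.1282
step 4: x_pred=2.8529  r=-6.5629  x^+=-1.0324  v^+=-0.8529  a^+=-4.2234

v_post = -0.8529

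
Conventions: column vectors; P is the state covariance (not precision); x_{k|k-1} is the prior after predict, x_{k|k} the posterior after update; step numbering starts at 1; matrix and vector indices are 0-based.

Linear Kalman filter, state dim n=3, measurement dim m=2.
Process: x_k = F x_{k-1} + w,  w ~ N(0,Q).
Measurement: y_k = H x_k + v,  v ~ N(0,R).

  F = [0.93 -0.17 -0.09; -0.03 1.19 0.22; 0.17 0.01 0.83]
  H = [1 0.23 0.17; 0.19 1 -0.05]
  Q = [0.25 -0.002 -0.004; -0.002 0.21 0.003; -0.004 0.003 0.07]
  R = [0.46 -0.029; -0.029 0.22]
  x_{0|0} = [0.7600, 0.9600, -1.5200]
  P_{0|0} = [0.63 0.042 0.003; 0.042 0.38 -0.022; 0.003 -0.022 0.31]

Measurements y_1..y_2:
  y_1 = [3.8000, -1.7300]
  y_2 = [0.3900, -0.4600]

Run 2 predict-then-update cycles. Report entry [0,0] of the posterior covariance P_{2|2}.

step 1: x^-=[0.6804, 0.7852, -1.1228]  P^-=[0.7939 -0.0521 0.0764; -0.0521 0.7491 0.0477; 0.0764 0.0477 0.3024]  S=[1.3080 0.2434; 0.2434 0.9725]  K=[0.6184 -0.0572; -0.0450 0.7689; 0.1018 0.0229]  nu=[3.1299, -2.7006]  x^+=[2.7702, -1.4322, -0.8660]  P^+=[0.3078 -0.0893 -0.0067; -0.0893 0.1883 0.0177; -0.0067 0.0177 0.2872]
step 2: x^-=[2.8976, -1.9779, -0.2622]  P^-=[0.5539 -0.1576 0.0170; -0.1576 0.5066 0.0555; 0.0170 0.0555 0.2749]  S=[0.9863 0.0344; 0.0344 0.6815]  K=[0.5314 -0.1050; -0.0565 0.6982; 0.0754 0.0623]  nu=[-2.0082, 0.9543]  x^+=[1.7303, -1.1983, -0.3542]  P^+=[0.2717 -0.0911 -0.0189; -0.0911 0.1740 0.0284; -0.0189 0.0284 0.2663]

P_post[0,0] = 0.2717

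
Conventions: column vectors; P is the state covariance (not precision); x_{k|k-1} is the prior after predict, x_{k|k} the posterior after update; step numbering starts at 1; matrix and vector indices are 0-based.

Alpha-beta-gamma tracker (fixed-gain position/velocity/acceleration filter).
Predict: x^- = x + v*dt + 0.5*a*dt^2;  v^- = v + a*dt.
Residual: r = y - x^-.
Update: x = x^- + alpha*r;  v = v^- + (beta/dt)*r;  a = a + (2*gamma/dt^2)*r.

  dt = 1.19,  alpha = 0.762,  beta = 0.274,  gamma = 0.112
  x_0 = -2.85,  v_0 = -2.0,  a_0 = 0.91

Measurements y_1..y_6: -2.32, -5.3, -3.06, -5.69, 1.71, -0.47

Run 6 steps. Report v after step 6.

v_post = 2.4336

step 1: x_pred=-4.5857  r=2.2657  x^+=-2.8592  v^+=-0.3954  a^+=1.2684
step 2: x_pred=-2.4317  r=-2.8683  x^+=-4.6173  v^+=0.4535  a^+=0.8147
step 3: x_pred=-3.5008  r=0.4408  x^+=-3.1649  v^+=1.5245  a^+=0.8844
step 4: x_pred=-0.7246  r=-4.9654  x^+=-4.5082  v^+=1.4336  a^+=0.0990
step 5: x_pred=-2.7321  r=4.4421  x^+=0.6528  v^+=2.5742  a^+=0.8016
step 6: x_pred=4.2837  r=-4.7537  x^+=0.6614  v^+=2.4336  a^+=0.0497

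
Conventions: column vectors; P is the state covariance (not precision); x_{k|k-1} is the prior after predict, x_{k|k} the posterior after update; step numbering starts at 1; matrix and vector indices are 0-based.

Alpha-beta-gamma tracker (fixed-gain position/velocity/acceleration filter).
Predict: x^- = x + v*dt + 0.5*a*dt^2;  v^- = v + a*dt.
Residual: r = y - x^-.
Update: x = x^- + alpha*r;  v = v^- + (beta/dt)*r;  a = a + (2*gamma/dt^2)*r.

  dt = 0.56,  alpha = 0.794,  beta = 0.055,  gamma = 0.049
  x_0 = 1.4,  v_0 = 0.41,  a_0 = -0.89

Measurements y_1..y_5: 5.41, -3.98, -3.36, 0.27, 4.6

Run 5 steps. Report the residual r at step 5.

step 1: x_pred=1.4900  r=3.9200  x^+=4.6025  v^+=0.2966  a^+=0.3350
step 2: x_pred=4.8211  r=-8.8011  x^+=-2.1670  v^+=-0.3802  a^+=-2.4154
step 3: x_pred=-2.7586  r=-0.6014  x^+=-3.2361  v^+=-1.7919  a^+=-2.6033
step 4: x_pred=-4.6478  r=4.9178  x^+=-0.7431  v^+=-2.7667  a^+=-1.0665
step 5: x_pred=-2.4597  r=7.0597  x^+=3.1457  v^+=-2.6706  a^+=1.1396

resid = 7.0597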